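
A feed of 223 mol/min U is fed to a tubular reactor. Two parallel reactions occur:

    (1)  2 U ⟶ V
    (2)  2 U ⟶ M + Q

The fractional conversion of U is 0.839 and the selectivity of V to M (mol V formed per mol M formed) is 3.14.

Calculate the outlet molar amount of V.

71 mol/min

Conversion of U: U consumed = 0.839 × 223 = 187.1 mol/min = 2ξ₁ + 2ξ₂.
Selectivity: 1ξ₁ / (1ξ₂) = 3.14 → ξ₁ = 3.14 ξ₂.
Substitute: (2·3.14 + 2) ξ₂ = 187.1 → ξ₂ = 22.6 mol/min, ξ₁ = 70.95 mol/min.
Outlet amounts (n = n₀ + Σ ν·ξ):
  U: 223 − 2(70.95) − 2(22.6) = 35.9
  V: 0 + 1(70.95) = 70.95
  M: 0 + 1(22.6) = 22.6
  Q: 0 + 1(22.6) = 22.6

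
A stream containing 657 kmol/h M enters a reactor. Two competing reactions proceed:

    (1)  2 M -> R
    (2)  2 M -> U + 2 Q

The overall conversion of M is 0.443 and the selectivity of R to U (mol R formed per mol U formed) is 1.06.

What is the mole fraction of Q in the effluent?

Conversion of M: M consumed = 0.443 × 657 = 291.1 kmol/h = 2ξ₁ + 2ξ₂.
Selectivity: 1ξ₁ / (1ξ₂) = 1.06 → ξ₁ = 1.06 ξ₂.
Substitute: (2·1.06 + 2) ξ₂ = 291.1 → ξ₂ = 70.64 kmol/h, ξ₁ = 74.88 kmol/h.
Outlet amounts (n = n₀ + Σ ν·ξ):
  M: 657 − 2(74.88) − 2(70.64) = 365.9
  R: 0 + 1(74.88) = 74.88
  U: 0 + 1(70.64) = 70.64
  Q: 0 + 2(70.64) = 141.3
Total out = 652.8 kmol/h; y_Q = 141.3 / 652.8 = 0.2164.

0.216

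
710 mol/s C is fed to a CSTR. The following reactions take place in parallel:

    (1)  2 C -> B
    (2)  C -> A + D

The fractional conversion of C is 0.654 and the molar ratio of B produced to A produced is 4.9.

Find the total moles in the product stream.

Conversion of C: C consumed = 0.654 × 710 = 464.3 mol/s = 2ξ₁ + 1ξ₂.
Selectivity: 1ξ₁ / (1ξ₂) = 4.9 → ξ₁ = 4.9 ξ₂.
Substitute: (2·4.9 + 1) ξ₂ = 464.3 → ξ₂ = 42.99 mol/s, ξ₁ = 210.7 mol/s.
Outlet amounts (n = n₀ + Σ ν·ξ):
  C: 710 − 2(210.7) − 1(42.99) = 245.7
  B: 0 + 1(210.7) = 210.7
  A: 0 + 1(42.99) = 42.99
  D: 0 + 1(42.99) = 42.99
Total out = 245.7 + 210.7 + 42.99 + 42.99 = 542.3 mol/s.

542 mol/s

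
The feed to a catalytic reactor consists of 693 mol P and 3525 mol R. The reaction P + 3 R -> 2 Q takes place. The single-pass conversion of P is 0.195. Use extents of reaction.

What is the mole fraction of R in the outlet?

P reacted = 0.195 × 693 = 135.1 mol; ν_P = −1, so ξ = 135.1/1 = 135.1 mol.
Outlet amounts (n = n₀ + ν ξ):
  P: 693 − 1(135.1) = 557.9
  R: 3525 − 3(135.1) = 3120
  Q: 0 + 2(135.1) = 270.3
Total out = 3948 mol; y_R = 3120 / 3948 = 0.7902.

0.79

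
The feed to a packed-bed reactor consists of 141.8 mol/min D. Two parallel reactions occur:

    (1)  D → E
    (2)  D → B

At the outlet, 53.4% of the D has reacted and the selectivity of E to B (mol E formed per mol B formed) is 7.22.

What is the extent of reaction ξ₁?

Conversion of D: D consumed = 0.534 × 141.8 = 75.72 mol/min = 1ξ₁ + 1ξ₂.
Selectivity: 1ξ₁ / (1ξ₂) = 7.22 → ξ₁ = 7.22 ξ₂.
Substitute: (1·7.22 + 1) ξ₂ = 75.72 → ξ₂ = 9.212 mol/min, ξ₁ = 66.51 mol/min.
Outlet amounts (n = n₀ + Σ ν·ξ):
  D: 141.8 − 1(66.51) − 1(9.212) = 66.08
  E: 0 + 1(66.51) = 66.51
  B: 0 + 1(9.212) = 9.212

ξ₁ = 66.5 mol/min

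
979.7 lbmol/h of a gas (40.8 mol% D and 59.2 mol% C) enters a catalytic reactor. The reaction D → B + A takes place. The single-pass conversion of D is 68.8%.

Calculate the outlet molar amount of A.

D reacted = 0.688 × 399.7 = 275 lbmol/h; ν_D = −1, so ξ = 275/1 = 275 lbmol/h.
Outlet amounts (n = n₀ + ν ξ):
  D: 399.7 − 1(275) = 124.7
  B: 0 + 1(275) = 275
  A: 0 + 1(275) = 275
  C: 580 (inert)

275 lbmol/h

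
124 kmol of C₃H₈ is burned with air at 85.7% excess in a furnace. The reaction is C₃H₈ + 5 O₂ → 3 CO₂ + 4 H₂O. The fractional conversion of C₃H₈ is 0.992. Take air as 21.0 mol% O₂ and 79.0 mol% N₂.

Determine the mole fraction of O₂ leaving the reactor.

0.0936

Stoichiometric O₂ = 5 × 124 = 620 kmol; O₂ fed = 620 × 1.857 = 1151 kmol.
N₂ fed = 1151 × 79/21 = 4331 kmol.
Fuel reacted = 0.992 × 124 → ξ = 123 kmol.
Outlet (n = n₀ + ν ξ):
  C₃H₈: 124 − 1(123) = 0.992
  O₂: 1151 − 5(123) = 536.3
  N₂: 4331 (inert)
  CO₂: 0 + 3(123) = 369
  H₂O: 0 + 4(123) = 492
Total out = 5730 kmol; y_O₂ = 536.3 / 5730 = 0.0936.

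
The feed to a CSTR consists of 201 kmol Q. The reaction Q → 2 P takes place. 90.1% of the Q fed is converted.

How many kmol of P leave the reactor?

Q reacted = 0.901 × 201 = 181.1 kmol; ν_Q = −1, so ξ = 181.1/1 = 181.1 kmol.
Outlet amounts (n = n₀ + ν ξ):
  Q: 201 − 1(181.1) = 19.9
  P: 0 + 2(181.1) = 362.2

362 kmol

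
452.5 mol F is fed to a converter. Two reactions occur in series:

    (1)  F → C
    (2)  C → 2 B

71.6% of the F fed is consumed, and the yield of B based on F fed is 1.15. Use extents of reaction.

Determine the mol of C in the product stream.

63.8 mol

Conversion of F: F consumed = 1ξ₁ = 0.716 × 452.5 → ξ₁ = 324 mol.
Yield of B: 2ξ₂ / 452.5 = 1.15 → ξ₂ = 260.2 mol.
Outlet amounts (n = n₀ + Σ ν·ξ):
  F: 452.5 − 1(324) = 128.5
  C: 0 + 1(324) − 1(260.2) = 63.8
  B: 0 + 2(260.2) = 520.4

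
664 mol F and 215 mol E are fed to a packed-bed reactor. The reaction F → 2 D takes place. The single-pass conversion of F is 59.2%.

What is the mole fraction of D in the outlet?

F reacted = 0.592 × 664 = 393.1 mol; ν_F = −1, so ξ = 393.1/1 = 393.1 mol.
Outlet amounts (n = n₀ + ν ξ):
  F: 664 − 1(393.1) = 270.9
  D: 0 + 2(393.1) = 786.2
  E: 215 (inert)
Total out = 1272 mol; y_D = 786.2 / 1272 = 0.618.

0.618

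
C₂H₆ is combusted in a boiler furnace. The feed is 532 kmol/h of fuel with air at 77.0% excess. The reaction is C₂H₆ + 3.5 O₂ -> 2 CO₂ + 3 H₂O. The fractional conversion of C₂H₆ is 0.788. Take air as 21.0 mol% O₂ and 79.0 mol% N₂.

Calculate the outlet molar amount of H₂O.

Stoichiometric O₂ = 3.5 × 532 = 1862 kmol/h; O₂ fed = 1862 × 1.770 = 3296 kmol/h.
N₂ fed = 3296 × 79/21 = 12400 kmol/h.
Fuel reacted = 0.788 × 532 → ξ = 419.2 kmol/h.
Outlet (n = n₀ + ν ξ):
  C₂H₆: 532 − 1(419.2) = 112.8
  O₂: 3296 − 3.5(419.2) = 1828
  N₂: 12400 (inert)
  CO₂: 0 + 2(419.2) = 838.4
  H₂O: 0 + 3(419.2) = 1258

1260 kmol/h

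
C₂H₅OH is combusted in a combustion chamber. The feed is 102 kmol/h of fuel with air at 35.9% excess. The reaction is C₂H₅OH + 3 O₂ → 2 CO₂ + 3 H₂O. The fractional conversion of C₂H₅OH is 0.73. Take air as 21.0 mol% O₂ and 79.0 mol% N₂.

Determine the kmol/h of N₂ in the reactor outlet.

1560 kmol/h

Stoichiometric O₂ = 3 × 102 = 306 kmol/h; O₂ fed = 306 × 1.359 = 415.9 kmol/h.
N₂ fed = 415.9 × 79/21 = 1564 kmol/h.
Fuel reacted = 0.73 × 102 → ξ = 74.46 kmol/h.
Outlet (n = n₀ + ν ξ):
  C₂H₅OH: 102 − 1(74.46) = 27.54
  O₂: 415.9 − 3(74.46) = 192.5
  N₂: 1564 (inert)
  CO₂: 0 + 2(74.46) = 148.9
  H₂O: 0 + 3(74.46) = 223.4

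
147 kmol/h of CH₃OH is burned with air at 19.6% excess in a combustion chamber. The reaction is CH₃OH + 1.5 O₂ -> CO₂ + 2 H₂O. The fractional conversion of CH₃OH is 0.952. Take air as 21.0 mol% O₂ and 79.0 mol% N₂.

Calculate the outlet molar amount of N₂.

Stoichiometric O₂ = 1.5 × 147 = 220.5 kmol/h; O₂ fed = 220.5 × 1.196 = 263.7 kmol/h.
N₂ fed = 263.7 × 79/21 = 992.1 kmol/h.
Fuel reacted = 0.952 × 147 → ξ = 139.9 kmol/h.
Outlet (n = n₀ + ν ξ):
  CH₃OH: 147 − 1(139.9) = 7.056
  O₂: 263.7 − 1.5(139.9) = 53.8
  N₂: 992.1 (inert)
  CO₂: 0 + 1(139.9) = 139.9
  H₂O: 0 + 2(139.9) = 279.9

992 kmol/h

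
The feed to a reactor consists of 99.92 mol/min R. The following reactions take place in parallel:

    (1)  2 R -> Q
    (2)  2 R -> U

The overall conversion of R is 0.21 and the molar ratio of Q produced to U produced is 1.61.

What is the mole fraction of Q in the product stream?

0.0724

Conversion of R: R consumed = 0.21 × 99.92 = 20.98 mol/min = 2ξ₁ + 2ξ₂.
Selectivity: 1ξ₁ / (1ξ₂) = 1.61 → ξ₁ = 1.61 ξ₂.
Substitute: (2·1.61 + 2) ξ₂ = 20.98 → ξ₂ = 4.02 mol/min, ξ₁ = 6.472 mol/min.
Outlet amounts (n = n₀ + Σ ν·ξ):
  R: 99.92 − 2(6.472) − 2(4.02) = 78.94
  Q: 0 + 1(6.472) = 6.472
  U: 0 + 1(4.02) = 4.02
Total out = 89.43 mol/min; y_Q = 6.472 / 89.43 = 0.07237.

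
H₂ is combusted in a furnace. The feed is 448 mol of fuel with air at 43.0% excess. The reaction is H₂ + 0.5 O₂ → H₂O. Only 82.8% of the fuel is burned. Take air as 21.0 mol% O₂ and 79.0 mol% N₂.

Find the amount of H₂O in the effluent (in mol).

Stoichiometric O₂ = 0.5 × 448 = 224 mol; O₂ fed = 224 × 1.430 = 320.3 mol.
N₂ fed = 320.3 × 79/21 = 1205 mol.
Fuel reacted = 0.828 × 448 → ξ = 370.9 mol.
Outlet (n = n₀ + ν ξ):
  H₂: 448 − 1(370.9) = 77.06
  O₂: 320.3 − 0.5(370.9) = 134.8
  N₂: 1205 (inert)
  H₂O: 0 + 1(370.9) = 370.9

371 mol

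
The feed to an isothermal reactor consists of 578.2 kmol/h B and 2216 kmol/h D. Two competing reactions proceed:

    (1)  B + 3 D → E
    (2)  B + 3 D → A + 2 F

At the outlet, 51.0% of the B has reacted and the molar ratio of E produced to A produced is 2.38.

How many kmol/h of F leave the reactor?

Conversion of B: B consumed = 0.51 × 578.2 = 294.9 kmol/h = 1ξ₁ + 1ξ₂.
Selectivity: 1ξ₁ / (1ξ₂) = 2.38 → ξ₁ = 2.38 ξ₂.
Substitute: (1·2.38 + 1) ξ₂ = 294.9 → ξ₂ = 87.24 kmol/h, ξ₁ = 207.6 kmol/h.
Outlet amounts (n = n₀ + Σ ν·ξ):
  B: 578.2 − 1(207.6) − 1(87.24) = 283.3
  D: 2216 − 3(207.6) − 3(87.24) = 1331
  E: 0 + 1(207.6) = 207.6
  A: 0 + 1(87.24) = 87.24
  F: 0 + 2(87.24) = 174.5

174 kmol/h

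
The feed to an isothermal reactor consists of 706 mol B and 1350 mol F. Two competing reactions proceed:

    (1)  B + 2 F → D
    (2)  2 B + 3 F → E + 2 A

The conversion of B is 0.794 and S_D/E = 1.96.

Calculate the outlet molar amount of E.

Conversion of B: B consumed = 0.794 × 706 = 560.6 mol = 1ξ₁ + 2ξ₂.
Selectivity: 1ξ₁ / (1ξ₂) = 1.96 → ξ₁ = 1.96 ξ₂.
Substitute: (1·1.96 + 2) ξ₂ = 560.6 → ξ₂ = 141.6 mol, ξ₁ = 277.5 mol.
Outlet amounts (n = n₀ + Σ ν·ξ):
  B: 706 − 1(277.5) − 2(141.6) = 145.4
  F: 1350 − 2(277.5) − 3(141.6) = 370.4
  D: 0 + 1(277.5) = 277.5
  E: 0 + 1(141.6) = 141.6
  A: 0 + 2(141.6) = 283.1

142 mol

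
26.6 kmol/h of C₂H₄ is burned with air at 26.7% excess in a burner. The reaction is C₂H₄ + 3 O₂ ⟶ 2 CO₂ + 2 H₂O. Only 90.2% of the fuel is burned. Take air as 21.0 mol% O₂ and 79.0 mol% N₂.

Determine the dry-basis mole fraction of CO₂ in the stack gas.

0.104

Stoichiometric O₂ = 3 × 26.6 = 79.8 kmol/h; O₂ fed = 79.8 × 1.267 = 101.1 kmol/h.
N₂ fed = 101.1 × 79/21 = 380.4 kmol/h.
Fuel reacted = 0.902 × 26.6 → ξ = 23.99 kmol/h.
Outlet (n = n₀ + ν ξ):
  C₂H₄: 26.6 − 1(23.99) = 2.607
  O₂: 101.1 − 3(23.99) = 29.13
  N₂: 380.4 (inert)
  CO₂: 0 + 2(23.99) = 47.99
  H₂O: 0 + 2(23.99) = 47.99
Dry total = 460.1 kmol/h; y_CO₂ (dry) = 47.99 / 460.1 = 0.1043.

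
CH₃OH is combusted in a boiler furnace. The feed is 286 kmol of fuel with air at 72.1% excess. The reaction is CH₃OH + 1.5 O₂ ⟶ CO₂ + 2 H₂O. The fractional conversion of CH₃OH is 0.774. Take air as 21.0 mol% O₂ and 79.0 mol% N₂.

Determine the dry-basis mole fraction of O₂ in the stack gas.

0.117

Stoichiometric O₂ = 1.5 × 286 = 429 kmol; O₂ fed = 429 × 1.721 = 738.3 kmol.
N₂ fed = 738.3 × 79/21 = 2777 kmol.
Fuel reacted = 0.774 × 286 → ξ = 221.4 kmol.
Outlet (n = n₀ + ν ξ):
  CH₃OH: 286 − 1(221.4) = 64.64
  O₂: 738.3 − 1.5(221.4) = 406.3
  N₂: 2777 (inert)
  CO₂: 0 + 1(221.4) = 221.4
  H₂O: 0 + 2(221.4) = 442.7
Dry total = 3470 kmol; y_O₂ (dry) = 406.3 / 3470 = 0.1171.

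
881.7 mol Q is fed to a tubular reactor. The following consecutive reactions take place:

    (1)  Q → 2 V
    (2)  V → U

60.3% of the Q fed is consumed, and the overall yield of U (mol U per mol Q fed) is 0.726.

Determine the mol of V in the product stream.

423 mol

Conversion of Q: Q consumed = 1ξ₁ = 0.603 × 881.7 → ξ₁ = 531.7 mol.
Yield of U: 1ξ₂ / 881.7 = 0.726 → ξ₂ = 640.1 mol.
Outlet amounts (n = n₀ + Σ ν·ξ):
  Q: 881.7 − 1(531.7) = 350
  V: 0 + 2(531.7) − 1(640.1) = 423.2
  U: 0 + 1(640.1) = 640.1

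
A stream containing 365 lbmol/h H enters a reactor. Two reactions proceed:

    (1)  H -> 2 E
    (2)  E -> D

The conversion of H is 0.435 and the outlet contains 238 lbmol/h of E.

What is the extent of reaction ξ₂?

Conversion of H: H consumed = 1ξ₁ = 0.435 × 365 → ξ₁ = 158.8 lbmol/h.
E balance: n_E = 0 + 2ξ₁ − 1ξ₂ = 238 → ξ₂ = (2·158.8 − 238)/1 = 79.55 lbmol/h.
Outlet amounts (n = n₀ + Σ ν·ξ):
  H: 365 − 1(158.8) = 206.2
  E: 0 + 2(158.8) − 1(79.55) = 238
  D: 0 + 1(79.55) = 79.55

ξ₂ = 79.6 lbmol/h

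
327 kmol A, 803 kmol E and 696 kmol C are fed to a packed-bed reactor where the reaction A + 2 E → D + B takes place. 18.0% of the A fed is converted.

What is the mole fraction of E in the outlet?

A reacted = 0.18 × 327 = 58.86 kmol; ν_A = −1, so ξ = 58.86/1 = 58.86 kmol.
Outlet amounts (n = n₀ + ν ξ):
  A: 327 − 1(58.86) = 268.1
  E: 803 − 2(58.86) = 685.3
  D: 0 + 1(58.86) = 58.86
  B: 0 + 1(58.86) = 58.86
  C: 696 (inert)
Total out = 1767 kmol; y_E = 685.3 / 1767 = 0.3878.

0.388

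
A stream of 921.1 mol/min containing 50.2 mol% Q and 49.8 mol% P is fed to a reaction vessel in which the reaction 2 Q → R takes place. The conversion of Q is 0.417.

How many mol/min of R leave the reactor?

Q reacted = 0.417 × 462.4 = 192.8 mol/min; ν_Q = −2, so ξ = 192.8/2 = 96.41 mol/min.
Outlet amounts (n = n₀ + ν ξ):
  Q: 462.4 − 2(96.41) = 269.6
  R: 0 + 1(96.41) = 96.41
  P: 458.7 (inert)

96.4 mol/min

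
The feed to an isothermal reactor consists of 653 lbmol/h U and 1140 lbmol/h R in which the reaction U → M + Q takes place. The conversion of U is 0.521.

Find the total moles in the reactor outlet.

U reacted = 0.521 × 653 = 340.2 lbmol/h; ν_U = −1, so ξ = 340.2/1 = 340.2 lbmol/h.
Outlet amounts (n = n₀ + ν ξ):
  U: 653 − 1(340.2) = 312.8
  M: 0 + 1(340.2) = 340.2
  Q: 0 + 1(340.2) = 340.2
  R: 1140 (inert)
Total out = 312.8 + 340.2 + 340.2 + 1140 = 2133 lbmol/h.

2130 lbmol/h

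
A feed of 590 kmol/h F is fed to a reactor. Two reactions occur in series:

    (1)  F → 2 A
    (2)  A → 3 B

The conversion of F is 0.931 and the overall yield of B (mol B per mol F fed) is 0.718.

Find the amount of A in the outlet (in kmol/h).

Conversion of F: F consumed = 1ξ₁ = 0.931 × 590 → ξ₁ = 549.3 kmol/h.
Yield of B: 3ξ₂ / 590 = 0.718 → ξ₂ = 141.2 kmol/h.
Outlet amounts (n = n₀ + Σ ν·ξ):
  F: 590 − 1(549.3) = 40.71
  A: 0 + 2(549.3) − 1(141.2) = 957.4
  B: 0 + 3(141.2) = 423.6

957 kmol/h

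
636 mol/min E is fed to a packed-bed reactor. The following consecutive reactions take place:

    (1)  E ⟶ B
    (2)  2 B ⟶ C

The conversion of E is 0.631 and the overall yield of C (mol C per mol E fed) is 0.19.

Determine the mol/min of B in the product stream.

160 mol/min

Conversion of E: E consumed = 1ξ₁ = 0.631 × 636 → ξ₁ = 401.3 mol/min.
Yield of C: 1ξ₂ / 636 = 0.19 → ξ₂ = 120.8 mol/min.
Outlet amounts (n = n₀ + Σ ν·ξ):
  E: 636 − 1(401.3) = 234.7
  B: 0 + 1(401.3) − 2(120.8) = 159.6
  C: 0 + 1(120.8) = 120.8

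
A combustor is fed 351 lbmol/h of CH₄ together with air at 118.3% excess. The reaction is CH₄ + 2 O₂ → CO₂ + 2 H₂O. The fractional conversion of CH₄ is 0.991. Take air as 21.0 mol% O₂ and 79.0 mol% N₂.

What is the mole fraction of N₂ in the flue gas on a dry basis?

0.829

Stoichiometric O₂ = 2 × 351 = 702 lbmol/h; O₂ fed = 702 × 2.183 = 1532 lbmol/h.
N₂ fed = 1532 × 79/21 = 5765 lbmol/h.
Fuel reacted = 0.991 × 351 → ξ = 347.8 lbmol/h.
Outlet (n = n₀ + ν ξ):
  CH₄: 351 − 1(347.8) = 3.159
  O₂: 1532 − 2(347.8) = 836.8
  N₂: 5765 (inert)
  CO₂: 0 + 1(347.8) = 347.8
  H₂O: 0 + 2(347.8) = 695.7
Dry total = 6953 lbmol/h; y_N₂ (dry) = 5765 / 6953 = 0.8292.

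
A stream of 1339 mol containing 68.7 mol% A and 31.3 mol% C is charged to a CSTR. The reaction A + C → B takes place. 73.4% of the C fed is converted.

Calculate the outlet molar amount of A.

612 mol

C reacted = 0.734 × 419.1 = 307.6 mol; ν_C = −1, so ξ = 307.6/1 = 307.6 mol.
Outlet amounts (n = n₀ + ν ξ):
  A: 919.9 − 1(307.6) = 612.3
  C: 419.1 − 1(307.6) = 111.5
  B: 0 + 1(307.6) = 307.6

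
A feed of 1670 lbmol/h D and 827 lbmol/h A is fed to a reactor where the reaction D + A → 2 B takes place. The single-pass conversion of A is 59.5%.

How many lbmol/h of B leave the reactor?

984 lbmol/h

A reacted = 0.595 × 827 = 492.1 lbmol/h; ν_A = −1, so ξ = 492.1/1 = 492.1 lbmol/h.
Outlet amounts (n = n₀ + ν ξ):
  D: 1670 − 1(492.1) = 1178
  A: 827 − 1(492.1) = 334.9
  B: 0 + 2(492.1) = 984.1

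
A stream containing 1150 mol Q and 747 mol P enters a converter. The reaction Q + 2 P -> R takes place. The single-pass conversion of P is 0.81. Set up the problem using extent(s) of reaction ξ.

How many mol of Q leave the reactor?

P reacted = 0.81 × 747 = 605.1 mol; ν_P = −2, so ξ = 605.1/2 = 302.5 mol.
Outlet amounts (n = n₀ + ν ξ):
  Q: 1150 − 1(302.5) = 847.5
  P: 747 − 2(302.5) = 141.9
  R: 0 + 1(302.5) = 302.5

847 mol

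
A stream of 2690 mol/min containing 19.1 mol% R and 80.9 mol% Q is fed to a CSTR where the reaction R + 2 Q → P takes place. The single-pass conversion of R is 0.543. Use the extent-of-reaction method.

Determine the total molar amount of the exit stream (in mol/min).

2130 mol/min

R reacted = 0.543 × 513.8 = 279 mol/min; ν_R = −1, so ξ = 279/1 = 279 mol/min.
Outlet amounts (n = n₀ + ν ξ):
  R: 513.8 − 1(279) = 234.8
  Q: 2176 − 2(279) = 1618
  P: 0 + 1(279) = 279
Total out = 234.8 + 1618 + 279 = 2132 mol/min.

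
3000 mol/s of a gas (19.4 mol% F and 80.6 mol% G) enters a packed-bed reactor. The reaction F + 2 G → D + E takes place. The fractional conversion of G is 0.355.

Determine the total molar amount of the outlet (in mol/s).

G reacted = 0.355 × 2418 = 858.4 mol/s; ν_G = −2, so ξ = 858.4/2 = 429.2 mol/s.
Outlet amounts (n = n₀ + ν ξ):
  F: 582 − 1(429.2) = 152.8
  G: 2418 − 2(429.2) = 1560
  D: 0 + 1(429.2) = 429.2
  E: 0 + 1(429.2) = 429.2
Total out = 152.8 + 1560 + 429.2 + 429.2 = 2571 mol/s.

2570 mol/s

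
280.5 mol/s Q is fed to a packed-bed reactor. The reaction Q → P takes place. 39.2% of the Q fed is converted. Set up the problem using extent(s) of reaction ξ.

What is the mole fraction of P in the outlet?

Q reacted = 0.392 × 280.5 = 110 mol/s; ν_Q = −1, so ξ = 110/1 = 110 mol/s.
Outlet amounts (n = n₀ + ν ξ):
  Q: 280.5 − 1(110) = 170.5
  P: 0 + 1(110) = 110
Total out = 280.5 mol/s; y_P = 110 / 280.5 = 0.392.

0.392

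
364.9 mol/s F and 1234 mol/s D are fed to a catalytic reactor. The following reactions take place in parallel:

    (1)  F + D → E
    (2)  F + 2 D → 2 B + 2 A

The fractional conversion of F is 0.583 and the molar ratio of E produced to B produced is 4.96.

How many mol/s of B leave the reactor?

Conversion of F: F consumed = 0.583 × 364.9 = 212.7 mol/s = 1ξ₁ + 1ξ₂.
Selectivity: 1ξ₁ / (2ξ₂) = 4.96 → ξ₁ = 9.92 ξ₂.
Substitute: (1·9.92 + 1) ξ₂ = 212.7 → ξ₂ = 19.48 mol/s, ξ₁ = 193.3 mol/s.
Outlet amounts (n = n₀ + Σ ν·ξ):
  F: 364.9 − 1(193.3) − 1(19.48) = 152.2
  D: 1234 − 1(193.3) − 2(19.48) = 1002
  E: 0 + 1(193.3) = 193.3
  B: 0 + 2(19.48) = 38.96
  A: 0 + 2(19.48) = 38.96

39 mol/s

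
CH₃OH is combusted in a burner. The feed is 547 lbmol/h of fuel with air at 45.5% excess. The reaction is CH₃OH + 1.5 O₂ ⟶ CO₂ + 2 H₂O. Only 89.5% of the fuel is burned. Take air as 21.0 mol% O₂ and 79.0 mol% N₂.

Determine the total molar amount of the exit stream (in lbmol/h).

Stoichiometric O₂ = 1.5 × 547 = 820.5 lbmol/h; O₂ fed = 820.5 × 1.455 = 1194 lbmol/h.
N₂ fed = 1194 × 79/21 = 4491 lbmol/h.
Fuel reacted = 0.895 × 547 → ξ = 489.6 lbmol/h.
Outlet (n = n₀ + ν ξ):
  CH₃OH: 547 − 1(489.6) = 57.44
  O₂: 1194 − 1.5(489.6) = 459.5
  N₂: 4491 (inert)
  CO₂: 0 + 1(489.6) = 489.6
  H₂O: 0 + 2(489.6) = 979.1
Total out = 57.44 + 459.5 + 4491 + 489.6 + 979.1 = 6477 lbmol/h.

6480 lbmol/h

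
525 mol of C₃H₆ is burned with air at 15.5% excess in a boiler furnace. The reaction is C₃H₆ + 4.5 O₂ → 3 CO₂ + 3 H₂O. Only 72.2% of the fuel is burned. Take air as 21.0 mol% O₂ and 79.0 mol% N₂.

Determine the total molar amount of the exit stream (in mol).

Stoichiometric O₂ = 4.5 × 525 = 2362 mol; O₂ fed = 2362 × 1.155 = 2729 mol.
N₂ fed = 2729 × 79/21 = 10270 mol.
Fuel reacted = 0.722 × 525 → ξ = 379.1 mol.
Outlet (n = n₀ + ν ξ):
  C₃H₆: 525 − 1(379.1) = 145.9
  O₂: 2729 − 4.5(379.1) = 1023
  N₂: 10270 (inert)
  CO₂: 0 + 3(379.1) = 1137
  H₂O: 0 + 3(379.1) = 1137
Total out = 145.9 + 1023 + 10270 + 1137 + 1137 = 13710 mol.

13700 mol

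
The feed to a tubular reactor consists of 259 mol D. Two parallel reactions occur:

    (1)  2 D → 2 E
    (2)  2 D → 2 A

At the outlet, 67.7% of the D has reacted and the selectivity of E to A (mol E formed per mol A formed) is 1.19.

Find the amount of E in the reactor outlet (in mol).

Conversion of D: D consumed = 0.677 × 259 = 175.3 mol = 2ξ₁ + 2ξ₂.
Selectivity: 2ξ₁ / (2ξ₂) = 1.19 → ξ₁ = 1.19 ξ₂.
Substitute: (2·1.19 + 2) ξ₂ = 175.3 → ξ₂ = 40.03 mol, ξ₁ = 47.64 mol.
Outlet amounts (n = n₀ + Σ ν·ξ):
  D: 259 − 2(47.64) − 2(40.03) = 83.66
  E: 0 + 2(47.64) = 95.28
  A: 0 + 2(40.03) = 80.07

95.3 mol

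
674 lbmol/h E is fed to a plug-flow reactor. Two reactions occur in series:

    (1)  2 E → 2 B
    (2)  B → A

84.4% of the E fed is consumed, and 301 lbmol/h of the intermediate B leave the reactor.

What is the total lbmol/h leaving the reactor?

674 lbmol/h

Conversion of E: E consumed = 2ξ₁ = 0.844 × 674 → ξ₁ = 284.4 lbmol/h.
B balance: n_B = 0 + 2ξ₁ − 1ξ₂ = 301 → ξ₂ = (2·284.4 − 301)/1 = 267.9 lbmol/h.
Outlet amounts (n = n₀ + Σ ν·ξ):
  E: 674 − 2(284.4) = 105.1
  B: 0 + 2(284.4) − 1(267.9) = 301
  A: 0 + 1(267.9) = 267.9
Total out = 105.1 + 301 + 267.9 = 674 lbmol/h.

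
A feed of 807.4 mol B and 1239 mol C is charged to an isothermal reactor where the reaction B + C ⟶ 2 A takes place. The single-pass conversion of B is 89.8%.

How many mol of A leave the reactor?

1450 mol

B reacted = 0.898 × 807.4 = 725 mol; ν_B = −1, so ξ = 725/1 = 725 mol.
Outlet amounts (n = n₀ + ν ξ):
  B: 807.4 − 1(725) = 82.35
  C: 1239 − 1(725) = 514
  A: 0 + 2(725) = 1450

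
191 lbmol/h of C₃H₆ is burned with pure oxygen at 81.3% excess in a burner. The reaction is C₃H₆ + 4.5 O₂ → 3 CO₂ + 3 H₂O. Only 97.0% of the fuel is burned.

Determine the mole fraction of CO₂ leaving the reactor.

0.302

Stoichiometric O₂ = 4.5 × 191 = 859.5 lbmol/h; O₂ fed = 859.5 × 1.813 = 1558 lbmol/h.
Fuel reacted = 0.97 × 191 → ξ = 185.3 lbmol/h.
Outlet (n = n₀ + ν ξ):
  C₃H₆: 191 − 1(185.3) = 5.73
  O₂: 1558 − 4.5(185.3) = 724.6
  CO₂: 0 + 3(185.3) = 555.8
  H₂O: 0 + 3(185.3) = 555.8
Total out = 1842 lbmol/h; y_CO₂ = 555.8 / 1842 = 0.3018.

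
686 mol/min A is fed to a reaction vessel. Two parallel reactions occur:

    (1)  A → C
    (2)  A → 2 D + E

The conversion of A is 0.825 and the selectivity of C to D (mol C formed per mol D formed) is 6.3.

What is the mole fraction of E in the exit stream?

0.0541

Conversion of A: A consumed = 0.825 × 686 = 565.9 mol/min = 1ξ₁ + 1ξ₂.
Selectivity: 1ξ₁ / (2ξ₂) = 6.3 → ξ₁ = 12.6 ξ₂.
Substitute: (1·12.6 + 1) ξ₂ = 565.9 → ξ₂ = 41.61 mol/min, ξ₁ = 524.3 mol/min.
Outlet amounts (n = n₀ + Σ ν·ξ):
  A: 686 − 1(524.3) − 1(41.61) = 120.1
  C: 0 + 1(524.3) = 524.3
  D: 0 + 2(41.61) = 83.23
  E: 0 + 1(41.61) = 41.61
Total out = 769.2 mol/min; y_E = 41.61 / 769.2 = 0.0541.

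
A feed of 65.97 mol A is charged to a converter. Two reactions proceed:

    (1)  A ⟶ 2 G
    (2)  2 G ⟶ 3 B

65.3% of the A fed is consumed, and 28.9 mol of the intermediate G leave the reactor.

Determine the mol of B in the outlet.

Conversion of A: A consumed = 1ξ₁ = 0.653 × 65.97 → ξ₁ = 43.08 mol.
G balance: n_G = 0 + 2ξ₁ − 2ξ₂ = 28.9 → ξ₂ = (2·43.08 − 28.9)/2 = 28.63 mol.
Outlet amounts (n = n₀ + Σ ν·ξ):
  A: 65.97 − 1(43.08) = 22.89
  G: 0 + 2(43.08) − 2(28.63) = 28.9
  B: 0 + 3(28.63) = 85.89

85.9 mol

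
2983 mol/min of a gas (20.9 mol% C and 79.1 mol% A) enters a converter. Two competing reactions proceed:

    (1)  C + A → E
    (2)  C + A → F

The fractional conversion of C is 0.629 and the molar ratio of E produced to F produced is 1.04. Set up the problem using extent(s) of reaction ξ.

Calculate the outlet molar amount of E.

200 mol/min

Conversion of C: C consumed = 0.629 × 623.4 = 392.1 mol/min = 1ξ₁ + 1ξ₂.
Selectivity: 1ξ₁ / (1ξ₂) = 1.04 → ξ₁ = 1.04 ξ₂.
Substitute: (1·1.04 + 1) ξ₂ = 392.1 → ξ₂ = 192.2 mol/min, ξ₁ = 199.9 mol/min.
Outlet amounts (n = n₀ + Σ ν·ξ):
  C: 623.4 − 1(199.9) − 1(192.2) = 231.3
  A: 2360 − 1(199.9) − 1(192.2) = 1967
  E: 0 + 1(199.9) = 199.9
  F: 0 + 1(192.2) = 192.2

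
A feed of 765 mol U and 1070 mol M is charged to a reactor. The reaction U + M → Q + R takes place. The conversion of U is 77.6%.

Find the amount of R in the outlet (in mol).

U reacted = 0.776 × 765 = 593.6 mol; ν_U = −1, so ξ = 593.6/1 = 593.6 mol.
Outlet amounts (n = n₀ + ν ξ):
  U: 765 − 1(593.6) = 171.4
  M: 1070 − 1(593.6) = 476.4
  Q: 0 + 1(593.6) = 593.6
  R: 0 + 1(593.6) = 593.6

594 mol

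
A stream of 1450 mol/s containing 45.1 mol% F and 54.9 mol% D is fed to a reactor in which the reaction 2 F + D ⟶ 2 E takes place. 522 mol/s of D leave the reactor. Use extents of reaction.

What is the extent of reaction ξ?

ξ = 274 mol/s

For D: n = n₀ − 1ξ → 522 = 796 − 1ξ, giving ξ = 274 mol/s.
Outlet amounts (n = n₀ + ν ξ):
  F: 654 − 2(274) = 105.9
  D: 796 − 1(274) = 522
  E: 0 + 2(274) = 548.1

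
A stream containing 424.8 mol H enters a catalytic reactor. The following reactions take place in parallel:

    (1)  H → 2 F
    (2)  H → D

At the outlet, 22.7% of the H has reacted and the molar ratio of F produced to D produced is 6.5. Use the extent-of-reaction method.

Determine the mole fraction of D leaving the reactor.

Conversion of H: H consumed = 0.227 × 424.8 = 96.43 mol = 1ξ₁ + 1ξ₂.
Selectivity: 2ξ₁ / (1ξ₂) = 6.5 → ξ₁ = 3.25 ξ₂.
Substitute: (1·3.25 + 1) ξ₂ = 96.43 → ξ₂ = 22.69 mol, ξ₁ = 73.74 mol.
Outlet amounts (n = n₀ + Σ ν·ξ):
  H: 424.8 − 1(73.74) − 1(22.69) = 328.4
  F: 0 + 2(73.74) = 147.5
  D: 0 + 1(22.69) = 22.69
Total out = 498.5 mol; y_D = 22.69 / 498.5 = 0.04551.

0.0455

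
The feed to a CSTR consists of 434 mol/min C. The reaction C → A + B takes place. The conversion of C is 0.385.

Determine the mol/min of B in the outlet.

C reacted = 0.385 × 434 = 167.1 mol/min; ν_C = −1, so ξ = 167.1/1 = 167.1 mol/min.
Outlet amounts (n = n₀ + ν ξ):
  C: 434 − 1(167.1) = 266.9
  A: 0 + 1(167.1) = 167.1
  B: 0 + 1(167.1) = 167.1

167 mol/min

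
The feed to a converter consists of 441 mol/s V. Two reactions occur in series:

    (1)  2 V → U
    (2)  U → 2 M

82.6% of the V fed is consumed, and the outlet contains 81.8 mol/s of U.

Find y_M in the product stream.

Conversion of V: V consumed = 2ξ₁ = 0.826 × 441 → ξ₁ = 182.1 mol/s.
U balance: n_U = 0 + 1ξ₁ − 1ξ₂ = 81.8 → ξ₂ = (1·182.1 − 81.8)/1 = 100.3 mol/s.
Outlet amounts (n = n₀ + Σ ν·ξ):
  V: 441 − 2(182.1) = 76.73
  U: 0 + 1(182.1) − 1(100.3) = 81.8
  M: 0 + 2(100.3) = 200.7
Total out = 359.2 mol/s; y_M = 200.7 / 359.2 = 0.5586.

0.559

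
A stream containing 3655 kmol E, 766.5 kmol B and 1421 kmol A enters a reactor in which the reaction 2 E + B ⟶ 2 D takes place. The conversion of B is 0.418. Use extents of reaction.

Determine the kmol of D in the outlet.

B reacted = 0.418 × 766.5 = 320.4 kmol; ν_B = −1, so ξ = 320.4/1 = 320.4 kmol.
Outlet amounts (n = n₀ + ν ξ):
  E: 3655 − 2(320.4) = 3014
  B: 766.5 − 1(320.4) = 446.1
  D: 0 + 2(320.4) = 640.8
  A: 1421 (inert)

641 kmol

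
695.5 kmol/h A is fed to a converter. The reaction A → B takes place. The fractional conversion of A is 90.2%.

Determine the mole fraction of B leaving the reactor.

A reacted = 0.902 × 695.5 = 627.3 kmol/h; ν_A = −1, so ξ = 627.3/1 = 627.3 kmol/h.
Outlet amounts (n = n₀ + ν ξ):
  A: 695.5 − 1(627.3) = 68.16
  B: 0 + 1(627.3) = 627.3
Total out = 695.5 kmol/h; y_B = 627.3 / 695.5 = 0.902.

0.902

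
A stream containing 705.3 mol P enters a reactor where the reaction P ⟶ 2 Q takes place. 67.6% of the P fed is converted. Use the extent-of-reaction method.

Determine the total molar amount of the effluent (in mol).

1180 mol

P reacted = 0.676 × 705.3 = 476.8 mol; ν_P = −1, so ξ = 476.8/1 = 476.8 mol.
Outlet amounts (n = n₀ + ν ξ):
  P: 705.3 − 1(476.8) = 228.5
  Q: 0 + 2(476.8) = 953.6
Total out = 228.5 + 953.6 = 1182 mol.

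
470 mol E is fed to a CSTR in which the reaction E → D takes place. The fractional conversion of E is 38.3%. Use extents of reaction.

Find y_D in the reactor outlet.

E reacted = 0.383 × 470 = 180 mol; ν_E = −1, so ξ = 180/1 = 180 mol.
Outlet amounts (n = n₀ + ν ξ):
  E: 470 − 1(180) = 290
  D: 0 + 1(180) = 180
Total out = 470 mol; y_D = 180 / 470 = 0.383.

0.383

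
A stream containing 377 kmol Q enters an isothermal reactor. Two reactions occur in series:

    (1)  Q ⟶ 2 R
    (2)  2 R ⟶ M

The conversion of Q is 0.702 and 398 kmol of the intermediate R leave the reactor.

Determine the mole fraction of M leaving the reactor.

Conversion of Q: Q consumed = 1ξ₁ = 0.702 × 377 → ξ₁ = 264.7 kmol.
R balance: n_R = 0 + 2ξ₁ − 2ξ₂ = 398 → ξ₂ = (2·264.7 − 398)/2 = 65.65 kmol.
Outlet amounts (n = n₀ + Σ ν·ξ):
  Q: 377 − 1(264.7) = 112.3
  R: 0 + 2(264.7) − 2(65.65) = 398
  M: 0 + 1(65.65) = 65.65
Total out = 576 kmol; y_M = 65.65 / 576 = 0.114.

0.114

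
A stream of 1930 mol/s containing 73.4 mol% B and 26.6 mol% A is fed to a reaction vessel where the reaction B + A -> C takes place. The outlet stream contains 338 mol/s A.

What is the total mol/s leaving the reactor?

1750 mol/s

For A: n = n₀ − 1ξ → 338 = 513.4 − 1ξ, giving ξ = 175.4 mol/s.
Outlet amounts (n = n₀ + ν ξ):
  B: 1417 − 1(175.4) = 1241
  A: 513.4 − 1(175.4) = 338
  C: 0 + 1(175.4) = 175.4
Total out = 1241 + 338 + 175.4 = 1755 mol/s.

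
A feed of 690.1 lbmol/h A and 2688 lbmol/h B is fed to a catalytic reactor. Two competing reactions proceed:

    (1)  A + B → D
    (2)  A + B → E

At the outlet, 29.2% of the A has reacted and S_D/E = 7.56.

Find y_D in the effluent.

0.056

Conversion of A: A consumed = 0.292 × 690.1 = 201.5 lbmol/h = 1ξ₁ + 1ξ₂.
Selectivity: 1ξ₁ / (1ξ₂) = 7.56 → ξ₁ = 7.56 ξ₂.
Substitute: (1·7.56 + 1) ξ₂ = 201.5 → ξ₂ = 23.54 lbmol/h, ξ₁ = 178 lbmol/h.
Outlet amounts (n = n₀ + Σ ν·ξ):
  A: 690.1 − 1(178) − 1(23.54) = 488.6
  B: 2688 − 1(178) − 1(23.54) = 2486
  D: 0 + 1(178) = 178
  E: 0 + 1(23.54) = 23.54
Total out = 3177 lbmol/h; y_D = 178 / 3177 = 0.05602.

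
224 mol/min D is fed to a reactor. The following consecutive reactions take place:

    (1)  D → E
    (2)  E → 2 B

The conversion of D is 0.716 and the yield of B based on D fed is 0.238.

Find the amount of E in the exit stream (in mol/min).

134 mol/min

Conversion of D: D consumed = 1ξ₁ = 0.716 × 224 → ξ₁ = 160.4 mol/min.
Yield of B: 2ξ₂ / 224 = 0.238 → ξ₂ = 26.66 mol/min.
Outlet amounts (n = n₀ + Σ ν·ξ):
  D: 224 − 1(160.4) = 63.62
  E: 0 + 1(160.4) − 1(26.66) = 133.7
  B: 0 + 2(26.66) = 53.31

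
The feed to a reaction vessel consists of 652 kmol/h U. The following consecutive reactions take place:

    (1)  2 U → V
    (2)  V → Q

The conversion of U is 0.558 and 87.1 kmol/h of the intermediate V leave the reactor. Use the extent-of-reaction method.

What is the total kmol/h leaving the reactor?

470 kmol/h

Conversion of U: U consumed = 2ξ₁ = 0.558 × 652 → ξ₁ = 181.9 kmol/h.
V balance: n_V = 0 + 1ξ₁ − 1ξ₂ = 87.1 → ξ₂ = (1·181.9 − 87.1)/1 = 94.81 kmol/h.
Outlet amounts (n = n₀ + Σ ν·ξ):
  U: 652 − 2(181.9) = 288.2
  V: 0 + 1(181.9) − 1(94.81) = 87.1
  Q: 0 + 1(94.81) = 94.81
Total out = 288.2 + 87.1 + 94.81 = 470.1 kmol/h.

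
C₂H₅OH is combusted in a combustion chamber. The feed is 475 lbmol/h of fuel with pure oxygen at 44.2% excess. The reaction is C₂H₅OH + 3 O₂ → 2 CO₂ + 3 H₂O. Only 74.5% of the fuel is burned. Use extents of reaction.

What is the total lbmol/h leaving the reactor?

Stoichiometric O₂ = 3 × 475 = 1425 lbmol/h; O₂ fed = 1425 × 1.442 = 2055 lbmol/h.
Fuel reacted = 0.745 × 475 → ξ = 353.9 lbmol/h.
Outlet (n = n₀ + ν ξ):
  C₂H₅OH: 475 − 1(353.9) = 121.1
  O₂: 2055 − 3(353.9) = 993.2
  CO₂: 0 + 2(353.9) = 707.8
  H₂O: 0 + 3(353.9) = 1062
Total out = 121.1 + 993.2 + 707.8 + 1062 = 2884 lbmol/h.

2880 lbmol/h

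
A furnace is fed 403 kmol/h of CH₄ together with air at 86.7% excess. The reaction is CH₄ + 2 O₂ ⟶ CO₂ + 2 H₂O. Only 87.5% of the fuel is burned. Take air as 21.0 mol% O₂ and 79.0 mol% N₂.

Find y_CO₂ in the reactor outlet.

Stoichiometric O₂ = 2 × 403 = 806 kmol/h; O₂ fed = 806 × 1.867 = 1505 kmol/h.
N₂ fed = 1505 × 79/21 = 5661 kmol/h.
Fuel reacted = 0.875 × 403 → ξ = 352.6 kmol/h.
Outlet (n = n₀ + ν ξ):
  CH₄: 403 − 1(352.6) = 50.38
  O₂: 1505 − 2(352.6) = 799.6
  N₂: 5661 (inert)
  CO₂: 0 + 1(352.6) = 352.6
  H₂O: 0 + 2(352.6) = 705.2
Total out = 7569 kmol/h; y_CO₂ = 352.6 / 7569 = 0.04659.

0.0466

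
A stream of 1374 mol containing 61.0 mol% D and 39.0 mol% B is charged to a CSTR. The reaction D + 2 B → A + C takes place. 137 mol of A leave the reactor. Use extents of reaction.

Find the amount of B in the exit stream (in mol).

262 mol

For A: n = n₀ + 1ξ → 137 = 0 + 1ξ, giving ξ = 137 mol.
Outlet amounts (n = n₀ + ν ξ):
  D: 838.1 − 1(137) = 701.1
  B: 535.9 − 2(137) = 261.9
  A: 0 + 1(137) = 137
  C: 0 + 1(137) = 137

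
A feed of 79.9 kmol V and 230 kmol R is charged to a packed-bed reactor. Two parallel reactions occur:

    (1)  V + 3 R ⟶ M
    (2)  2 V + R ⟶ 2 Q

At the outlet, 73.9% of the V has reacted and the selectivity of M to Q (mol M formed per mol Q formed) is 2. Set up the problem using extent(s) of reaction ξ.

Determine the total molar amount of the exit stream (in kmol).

182 kmol

Conversion of V: V consumed = 0.739 × 79.9 = 59.05 kmol = 1ξ₁ + 2ξ₂.
Selectivity: 1ξ₁ / (2ξ₂) = 2 → ξ₁ = 4 ξ₂.
Substitute: (1·4 + 2) ξ₂ = 59.05 → ξ₂ = 9.841 kmol, ξ₁ = 39.36 kmol.
Outlet amounts (n = n₀ + Σ ν·ξ):
  V: 79.9 − 1(39.36) − 2(9.841) = 20.85
  R: 230 − 3(39.36) − 1(9.841) = 102.1
  M: 0 + 1(39.36) = 39.36
  Q: 0 + 2(9.841) = 19.68
Total out = 20.85 + 102.1 + 39.36 + 19.68 = 182 kmol.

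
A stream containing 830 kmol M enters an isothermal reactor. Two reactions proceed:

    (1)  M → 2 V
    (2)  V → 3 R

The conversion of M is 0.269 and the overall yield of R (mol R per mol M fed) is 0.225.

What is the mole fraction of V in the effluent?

0.326

Conversion of M: M consumed = 1ξ₁ = 0.269 × 830 → ξ₁ = 223.3 kmol.
Yield of R: 3ξ₂ / 830 = 0.225 → ξ₂ = 62.25 kmol.
Outlet amounts (n = n₀ + Σ ν·ξ):
  M: 830 − 1(223.3) = 606.7
  V: 0 + 2(223.3) − 1(62.25) = 384.3
  R: 0 + 3(62.25) = 186.8
Total out = 1178 kmol; y_V = 384.3 / 1178 = 0.3263.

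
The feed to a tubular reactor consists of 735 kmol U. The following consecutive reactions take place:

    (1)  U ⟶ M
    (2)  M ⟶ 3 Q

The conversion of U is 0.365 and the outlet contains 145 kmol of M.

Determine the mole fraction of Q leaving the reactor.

0.377

Conversion of U: U consumed = 1ξ₁ = 0.365 × 735 → ξ₁ = 268.3 kmol.
M balance: n_M = 0 + 1ξ₁ − 1ξ₂ = 145 → ξ₂ = (1·268.3 − 145)/1 = 123.3 kmol.
Outlet amounts (n = n₀ + Σ ν·ξ):
  U: 735 − 1(268.3) = 466.7
  M: 0 + 1(268.3) − 1(123.3) = 145
  Q: 0 + 3(123.3) = 369.8
Total out = 981.5 kmol; y_Q = 369.8 / 981.5 = 0.3768.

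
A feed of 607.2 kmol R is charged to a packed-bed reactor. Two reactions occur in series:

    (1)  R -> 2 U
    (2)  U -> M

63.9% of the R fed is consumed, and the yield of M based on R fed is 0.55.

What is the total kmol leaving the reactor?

Conversion of R: R consumed = 1ξ₁ = 0.639 × 607.2 → ξ₁ = 388 kmol.
Yield of M: 1ξ₂ / 607.2 = 0.55 → ξ₂ = 334 kmol.
Outlet amounts (n = n₀ + Σ ν·ξ):
  R: 607.2 − 1(388) = 219.2
  U: 0 + 2(388) − 1(334) = 442
  M: 0 + 1(334) = 334
Total out = 219.2 + 442 + 334 = 995.2 kmol.

995 kmol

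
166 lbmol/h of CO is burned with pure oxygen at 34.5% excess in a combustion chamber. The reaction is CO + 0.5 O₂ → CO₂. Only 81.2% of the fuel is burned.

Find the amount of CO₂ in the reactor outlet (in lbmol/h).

Stoichiometric O₂ = 0.5 × 166 = 83 lbmol/h; O₂ fed = 83 × 1.345 = 111.6 lbmol/h.
Fuel reacted = 0.812 × 166 → ξ = 134.8 lbmol/h.
Outlet (n = n₀ + ν ξ):
  CO: 166 − 1(134.8) = 31.21
  O₂: 111.6 − 0.5(134.8) = 44.24
  CO₂: 0 + 1(134.8) = 134.8

135 lbmol/h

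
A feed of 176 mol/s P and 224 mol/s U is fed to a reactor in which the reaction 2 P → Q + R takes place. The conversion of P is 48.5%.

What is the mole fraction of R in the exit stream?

0.107

P reacted = 0.485 × 176 = 85.36 mol/s; ν_P = −2, so ξ = 85.36/2 = 42.68 mol/s.
Outlet amounts (n = n₀ + ν ξ):
  P: 176 − 2(42.68) = 90.64
  Q: 0 + 1(42.68) = 42.68
  R: 0 + 1(42.68) = 42.68
  U: 224 (inert)
Total out = 400 mol/s; y_R = 42.68 / 400 = 0.1067.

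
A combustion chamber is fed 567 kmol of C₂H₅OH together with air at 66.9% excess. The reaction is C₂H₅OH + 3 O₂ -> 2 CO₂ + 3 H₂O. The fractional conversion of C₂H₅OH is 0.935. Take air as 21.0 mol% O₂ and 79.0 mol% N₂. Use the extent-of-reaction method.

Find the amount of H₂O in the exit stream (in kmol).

Stoichiometric O₂ = 3 × 567 = 1701 kmol; O₂ fed = 1701 × 1.669 = 2839 kmol.
N₂ fed = 2839 × 79/21 = 10680 kmol.
Fuel reacted = 0.935 × 567 → ξ = 530.1 kmol.
Outlet (n = n₀ + ν ξ):
  C₂H₅OH: 567 − 1(530.1) = 36.86
  O₂: 2839 − 3(530.1) = 1249
  N₂: 10680 (inert)
  CO₂: 0 + 2(530.1) = 1060
  H₂O: 0 + 3(530.1) = 1590

1590 kmol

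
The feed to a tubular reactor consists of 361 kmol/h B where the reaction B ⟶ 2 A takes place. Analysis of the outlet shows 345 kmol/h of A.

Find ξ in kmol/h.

ξ = 172 kmol/h

For A: n = n₀ + 2ξ → 345 = 0 + 2ξ, giving ξ = 172.5 kmol/h.
Outlet amounts (n = n₀ + ν ξ):
  B: 361 − 1(172.5) = 188.5
  A: 0 + 2(172.5) = 345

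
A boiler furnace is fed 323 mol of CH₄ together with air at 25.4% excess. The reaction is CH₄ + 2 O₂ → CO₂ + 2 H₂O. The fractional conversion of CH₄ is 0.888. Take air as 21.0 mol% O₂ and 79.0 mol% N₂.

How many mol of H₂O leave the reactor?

Stoichiometric O₂ = 2 × 323 = 646 mol; O₂ fed = 646 × 1.254 = 810.1 mol.
N₂ fed = 810.1 × 79/21 = 3047 mol.
Fuel reacted = 0.888 × 323 → ξ = 286.8 mol.
Outlet (n = n₀ + ν ξ):
  CH₄: 323 − 1(286.8) = 36.18
  O₂: 810.1 − 2(286.8) = 236.4
  N₂: 3047 (inert)
  CO₂: 0 + 1(286.8) = 286.8
  H₂O: 0 + 2(286.8) = 573.6

574 mol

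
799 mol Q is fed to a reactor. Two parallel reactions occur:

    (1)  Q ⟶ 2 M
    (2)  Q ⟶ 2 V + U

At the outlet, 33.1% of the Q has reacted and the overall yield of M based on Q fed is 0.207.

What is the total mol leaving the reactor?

Yield of M: 2ξ₁ / 799 = 0.207 → ξ₁ = 82.7 mol.
Conversion of Q: 1ξ₁ + 1ξ₂ = 0.331 × 799 = 264.5 → ξ₂ = 181.8 mol.
Outlet amounts (n = n₀ + Σ ν·ξ):
  Q: 799 − 1(82.7) − 1(181.8) = 534.5
  M: 0 + 2(82.7) = 165.4
  V: 0 + 2(181.8) = 363.5
  U: 0 + 1(181.8) = 181.8
Total out = 534.5 + 165.4 + 363.5 + 181.8 = 1245 mol.

1250 mol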